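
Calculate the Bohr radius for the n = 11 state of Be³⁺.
1.60076 nm (or 16.00761 Å)

The Bohr radius formula is:
r_n = n² a₀ / Z

where a₀ = 0.05291772 nm is the Bohr radius.

For Be³⁺ (Z = 4) at n = 11:
r_11 = 11² × 0.05291772 nm / 4
r_11 = 121 × 0.05291772 nm / 4
r_11 = 6.403044 nm / 4
r_11 = 1.60076 nm

The electron orbits at approximately 1.60076 nm from the nucleus.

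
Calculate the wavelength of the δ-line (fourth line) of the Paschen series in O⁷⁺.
15.697966 nm

The lines of a series are numbered from the longest wavelength (smallest ΔE) outward; the fourth line is the transition from n = n_f + 4 to n_f.
The Paschen series has all transitions ending at n_f = 3.

For O⁷⁺ (Z = 8), the fourth line (δ-line) is the jump from n = 7 to n = 3:
E_7 = -13.6057 × 8² / 7² = -17.77071020 eV
E_3 = -13.6057 × 8² / 3² = -96.75164444 eV
ΔE = E_7 - E_3 = 78.98093424 eV

λ = hc/E = 1239.84 eV·nm / 78.98093424 eV
λ = 15.697966 nm

This is the δ-line of the Paschen series in O⁷⁺.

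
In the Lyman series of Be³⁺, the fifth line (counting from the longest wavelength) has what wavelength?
5.858 nm

The lines of a series are numbered from the longest wavelength (smallest ΔE) outward; the fifth line is the transition from n = n_f + 5 to n_f.
The Lyman series has all transitions ending at n_f = 1.

For Be³⁺ (Z = 4), the fifth line (ε-line) is the jump from n = 6 to n = 1:
E_6 = -13.6057 × 4² / 6² = -6.04698 eV
E_1 = -13.6057 × 4² / 1² = -217.69120 eV
ΔE = E_6 - E_1 = 211.64422 eV

λ = hc/E = 1239.84 eV·nm / 211.64422 eV
λ = 5.858 nm

This is the ε-line of the Lyman series in Be³⁺.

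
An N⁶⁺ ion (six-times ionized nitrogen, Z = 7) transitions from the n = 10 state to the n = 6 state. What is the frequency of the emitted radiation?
2.86582e+15 Hz

First, find the transition energy:
E_10 = -13.6057 × 7² / 10² = -6.6667930 eV
E_6 = -13.6057 × 7² / 6² = -18.5188694 eV
|ΔE| = |E_6 - E_10| = 11.8520764 eV

Convert to Joules: E = 11.8520764 eV × (1.602177 × 10⁻¹⁹ J/eV) = 1.8989124e-18 J

Using E = hf:
f = E/h = 1.8989124e-18 J / (6.62607 × 10⁻³⁴ J·s)
f = 2.86582e+15 Hz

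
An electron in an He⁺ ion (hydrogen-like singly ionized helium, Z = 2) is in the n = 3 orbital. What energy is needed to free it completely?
6.04698 eV

The ionization energy is the energy needed to remove the electron completely (n → ∞).

For a hydrogen-like ion with Z = 2, E_n = -13.6057 Z² / n² eV.

At n = 3: E_3 = -13.6057 × 2² / 3² = -6.04697778 eV
At n = ∞: E_∞ = 0 eV

Ionization energy = E_∞ - E_3 = 0 - (-6.04697778) = 6.04697778 eV
Ionization energy ≈ 6.04698 eV

This is also called the binding energy of the electron in state n = 3.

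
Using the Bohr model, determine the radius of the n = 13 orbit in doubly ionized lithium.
2.981032 nm (or 29.810316 Å)

The Bohr radius formula is:
r_n = n² a₀ / Z

where a₀ = 0.052917721 nm is the Bohr radius.

For Li²⁺ (Z = 3) at n = 13:
r_13 = 13² × 0.052917721 nm / 3
r_13 = 169 × 0.052917721 nm / 3
r_13 = 8.9430948 nm / 3
r_13 = 2.981032 nm

The electron orbits at approximately 2.981032 nm from the nucleus.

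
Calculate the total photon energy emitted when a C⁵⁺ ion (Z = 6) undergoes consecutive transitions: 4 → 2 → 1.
459.192 eV

The energy levels of C⁵⁺ are E_n = -13.6057 × 6² / n² eV.

First transition (4 → 2):
ΔE₁ = |E_2 - E_4|
ΔE₁ = |-122.451300000 - (-30.612825000)| = 91.838475 eV

Second transition (2 → 1):
ΔE₂ = |E_1 - E_2|
ΔE₂ = |-489.805200000 - (-122.451300000)| = 367.353900 eV

Total energy released:
E_total = ΔE₁ + ΔE₂ = 91.838475 + 367.353900 = 459.192 eV

Note: This equals the direct transition 4 → 1: 459.192 eV ✓
Energy is conserved regardless of the path taken.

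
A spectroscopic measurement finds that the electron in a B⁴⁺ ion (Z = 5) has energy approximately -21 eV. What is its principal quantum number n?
n = 4

The exact energy levels follow E_n = -13.6057 Z² / n² eV with Z = 5.

The measured value (-21 eV) is reported to only 2 significant figures, so we must test candidate n values and see which one matches to that precision.

Candidate energies:
  n = 2:  E = -13.6057 × 5² / 2² = -85.03563 eV
  n = 3:  E = -13.6057 × 5² / 3² = -37.79361 eV
  n = 4:  E = -13.6057 × 5² / 4² = -21.25891 eV  ← matches
  n = 5:  E = -13.6057 × 5² / 5² = -13.60570 eV
  n = 6:  E = -13.6057 × 5² / 6² = -9.44840 eV

Checking against the measurement of -21 eV (2 sig figs), only n = 4 agrees:
E_4 = -21.25891 eV, which rounds to -21 eV ✓

Therefore n = 4.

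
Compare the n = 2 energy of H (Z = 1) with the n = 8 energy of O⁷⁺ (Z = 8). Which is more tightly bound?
O⁷⁺ at n = 8 (E = -13.605700 eV)

Using E_n = -13.6057 Z² / n² eV:

H (Z = 1) at n = 2:
E = -13.6057 × 1² / 2² = -13.6057 × 1 / 4 = -3.401425000 eV

O⁷⁺ (Z = 8) at n = 8:
E = -13.6057 × 8² / 8² = -13.6057 × 64 / 64 = -13.605700000 eV

Since -13.605700000 eV < -3.401425000 eV,
O⁷⁺ at n = 8 is more tightly bound (requires more energy to ionize).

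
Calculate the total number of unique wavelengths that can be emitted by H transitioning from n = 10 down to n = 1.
45

The electron can occupy levels n = 1, 2, ..., 10 during de-excitation — that is m = 10 - 1 + 1 = 10 distinct levels.

The number of distinct spectral lines equals the number of ways to choose 2 of these m levels (each pair gives one possible emission transition):

Number of lines = m(m-1)/2 = 10×9/2 = 45

These correspond to all possible transitions between the 10 levels:
10 → 9, 10 → 8, 10 → 7, 10 → 6, 10 → 5, 10 → 4, 10 → 3, 10 → 2...

Each transition produces a photon with a unique energy (and thus wavelength). This count does not depend on Z.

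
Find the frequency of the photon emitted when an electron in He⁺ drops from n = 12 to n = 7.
1.772e+14 Hz

First, find the transition energy:
E_12 = -13.6057 × 2² / 12² = -0.3779361 eV
E_7 = -13.6057 × 2² / 7² = -1.1106694 eV
|ΔE| = |E_7 - E_12| = 0.7327333 eV

Convert to Joules: E = 0.7327333 eV × (1.602177 × 10⁻¹⁹ J/eV) = 1.17397e-19 J

Using E = hf:
f = E/h = 1.17397e-19 J / (6.62607 × 10⁻³⁴ J·s)
f = 1.772e+14 Hz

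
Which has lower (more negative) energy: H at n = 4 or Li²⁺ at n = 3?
Li²⁺ at n = 3 (E = -13.60570 eV)

Using E_n = -13.6057 Z² / n² eV:

H (Z = 1) at n = 4:
E = -13.6057 × 1² / 4² = -13.6057 × 1 / 16 = -0.85035625 eV

Li²⁺ (Z = 3) at n = 3:
E = -13.6057 × 3² / 3² = -13.6057 × 9 / 9 = -13.60570000 eV

Since -13.60570000 eV < -0.85035625 eV,
Li²⁺ at n = 3 is more tightly bound (requires more energy to ionize).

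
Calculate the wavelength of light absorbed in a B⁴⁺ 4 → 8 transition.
77.761 nm

First, find the transition energy using E_n = -13.6057 Z² / n² eV:
E_4 = -13.6057 × 5² / 4² = -21.25891 eV
E_8 = -13.6057 × 5² / 8² = -5.31473 eV

Photon energy: |ΔE| = |E_8 - E_4| = 15.94418 eV

Convert to wavelength using E = hc/λ with hc = 1239.84 eV·nm:
λ = hc/E = 1239.84 eV·nm / 15.94418 eV
λ = 77.761 nm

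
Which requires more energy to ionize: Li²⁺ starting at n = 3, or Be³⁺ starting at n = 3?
Be³⁺ at n = 3 (E = -24.18791 eV)

Using E_n = -13.6057 Z² / n² eV:

Li²⁺ (Z = 3) at n = 3:
E = -13.6057 × 3² / 3² = -13.6057 × 9 / 9 = -13.60570000 eV

Be³⁺ (Z = 4) at n = 3:
E = -13.6057 × 4² / 3² = -13.6057 × 16 / 9 = -24.18791111 eV

Since -24.18791111 eV < -13.60570000 eV,
Be³⁺ at n = 3 is more tightly bound (requires more energy to ionize).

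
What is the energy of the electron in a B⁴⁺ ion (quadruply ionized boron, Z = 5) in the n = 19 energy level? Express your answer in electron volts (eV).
-0.942 eV

The energy levels of a hydrogen-like atom are given by:
E_n = -13.6057 Z² / n² eV  (with Z = 5 for B⁴⁺)

For n = 19:
E_19 = -13.6057 × 5² / 19²
E_19 = -13.6057 × 25 / 361
E_19 = -0.942 eV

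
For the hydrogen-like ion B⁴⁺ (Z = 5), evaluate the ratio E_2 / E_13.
42.250

Using E_n = -13.6057 Z² / n² eV with Z = 5:

E_2 = -13.6057 × 5² / 2² = -340.1425 / 4 = -85.035625000 eV
E_13 = -13.6057 × 5² / 13² = -340.1425 / 169 = -2.012677515 eV

The ratio is:
E_2/E_13 = (-85.035625000) / (-2.012677515)
E_2/E_13 = (-340.1425/4) / (-340.1425/169)
E_2/E_13 = 169/4
E_2/E_13 = 42.250
(Note: the Z² factors cancel in the ratio.)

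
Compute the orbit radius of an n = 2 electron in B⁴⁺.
0.042334 nm (or 0.423342 Å)

The Bohr radius formula is:
r_n = n² a₀ / Z

where a₀ = 0.052917721 nm is the Bohr radius.

For B⁴⁺ (Z = 5) at n = 2:
r_2 = 2² × 0.052917721 nm / 5
r_2 = 4 × 0.052917721 nm / 5
r_2 = 0.2116709 nm / 5
r_2 = 0.042334 nm

The electron orbits at approximately 0.042334 nm from the nucleus.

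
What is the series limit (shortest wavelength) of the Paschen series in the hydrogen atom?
820.139 nm

The series limit corresponds to the transition from n = ∞ to n = 3.
This is the highest energy (shortest wavelength) transition in the Paschen series.

E_∞ = 0 eV
E_3 = -13.6057 / 3² = -1.5117444 eV

Energy at series limit:
ΔE = E_∞ - E_3 = 0 - (-1.5117444) = 1.5117444 eV
λ = hc/E = 1239.84 eV·nm / 1.5117444 eV = 820.139 nm

This energy equals the ionization energy from the n = 3 state of hydrogen.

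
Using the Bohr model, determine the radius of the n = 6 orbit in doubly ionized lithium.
0.6350 nm (or 6.3501 Å)

The Bohr radius formula is:
r_n = n² a₀ / Z

where a₀ = 0.0529177 nm is the Bohr radius.

For Li²⁺ (Z = 3) at n = 6:
r_6 = 6² × 0.0529177 nm / 3
r_6 = 36 × 0.0529177 nm / 3
r_6 = 1.90504 nm / 3
r_6 = 0.6350 nm

The electron orbits at approximately 0.6350 nm from the nucleus.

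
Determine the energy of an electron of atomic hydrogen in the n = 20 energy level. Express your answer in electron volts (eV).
-0.03 eV

The energy levels of a hydrogen-like atom are given by:
E_n = -13.6057 eV / n²

For n = 20:
E_20 = -13.6057 eV / 20²
E_20 = -13.6057 eV / 400
E_20 = -0.03 eV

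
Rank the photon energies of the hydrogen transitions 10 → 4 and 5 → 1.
5 → 1

Calculate the energy for each transition:

Transition 10 → 4:
ΔE₁ = |E_4 - E_10| = |-13.6057/4² - (-13.6057/10²)|
ΔE₁ = |-0.850356250 - (-0.136057000)| = 0.714299 eV

Transition 5 → 1:
ΔE₂ = |E_1 - E_5| = |-13.6057/1² - (-13.6057/5²)|
ΔE₂ = |-13.605700000 - (-0.544228000)| = 13.061472 eV

Since 13.061472 eV > 0.714299 eV, the transition 5 → 1 emits the more energetic photon.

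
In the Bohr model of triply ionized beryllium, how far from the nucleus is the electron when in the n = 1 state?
0.0132 nm (or 0.1323 Å)

The Bohr radius formula is:
r_n = n² a₀ / Z

where a₀ = 0.0529177 nm is the Bohr radius.

For Be³⁺ (Z = 4) at n = 1:
r_1 = 1² × 0.0529177 nm / 4
r_1 = 1 × 0.0529177 nm / 4
r_1 = 0.05292 nm / 4
r_1 = 0.0132 nm

The electron orbits at approximately 0.0132 nm from the nucleus.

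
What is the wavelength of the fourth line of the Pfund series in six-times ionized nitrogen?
67.249 nm

The lines of a series are numbered from the longest wavelength (smallest ΔE) outward; the fourth line is the transition from n = n_f + 4 to n_f.
The Pfund series has all transitions ending at n_f = 5.

For N⁶⁺ (Z = 7), the fourth line (δ-line) is the jump from n = 9 to n = 5:
E_9 = -13.6057 × 7² / 9² = -8.23061 eV
E_5 = -13.6057 × 7² / 5² = -26.66717 eV
ΔE = E_9 - E_5 = 18.43656 eV

λ = hc/E = 1239.84 eV·nm / 18.43656 eV
λ = 67.249 nm

This is the δ-line of the Pfund series in N⁶⁺.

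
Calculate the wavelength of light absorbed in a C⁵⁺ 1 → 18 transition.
2.53913 nm

First, find the transition energy using E_n = -13.6057 Z² / n² eV:
E_1 = -13.6057 × 6² / 1² = -489.8052000 eV
E_18 = -13.6057 × 6² / 18² = -1.5117444 eV

Photon energy: |ΔE| = |E_18 - E_1| = 488.2934556 eV

Convert to wavelength using E = hc/λ with hc = 1239.84 eV·nm:
λ = hc/E = 1239.84 eV·nm / 488.2934556 eV
λ = 2.53913 nm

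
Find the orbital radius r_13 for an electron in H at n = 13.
8.94310 nm (or 89.43095 Å)

The Bohr radius formula is:
r_n = n² a₀ / Z

where a₀ = 0.05291772 nm is the Bohr radius.

For H (Z = 1) at n = 13:
r_13 = 13² × 0.05291772 nm / 1
r_13 = 169 × 0.05291772 nm / 1
r_13 = 8.943095 nm / 1
r_13 = 8.94310 nm

The electron orbits at approximately 8.94310 nm from the nucleus.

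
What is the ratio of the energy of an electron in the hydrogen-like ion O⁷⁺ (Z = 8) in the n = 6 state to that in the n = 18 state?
9.000

Using E_n = -13.6057 Z² / n² eV with Z = 8:

E_6 = -13.6057 × 8² / 6² = -870.7648 / 36 = -24.187911111 eV
E_18 = -13.6057 × 8² / 18² = -870.7648 / 324 = -2.687545679 eV

The ratio is:
E_6/E_18 = (-24.187911111) / (-2.687545679)
E_6/E_18 = (-870.7648/36) / (-870.7648/324)
E_6/E_18 = 324/36
E_6/E_18 = 9.000
(Note: the Z² factors cancel in the ratio.)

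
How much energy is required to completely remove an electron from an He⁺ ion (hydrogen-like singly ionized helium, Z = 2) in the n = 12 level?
0.38 eV

The ionization energy is the energy needed to remove the electron completely (n → ∞).

For a hydrogen-like ion with Z = 2, E_n = -13.6057 Z² / n² eV.

At n = 12: E_12 = -13.6057 × 2² / 12² = -0.37794 eV
At n = ∞: E_∞ = 0 eV

Ionization energy = E_∞ - E_12 = 0 - (-0.37794) = 0.37794 eV
Ionization energy ≈ 0.38 eV

This is also called the binding energy of the electron in state n = 12.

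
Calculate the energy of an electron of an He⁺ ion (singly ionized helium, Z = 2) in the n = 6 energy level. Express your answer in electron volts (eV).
-1.51174 eV

The energy levels of a hydrogen-like atom are given by:
E_n = -13.6057 Z² / n² eV  (with Z = 2 for He⁺)

For n = 6:
E_6 = -13.6057 × 2² / 6²
E_6 = -13.6057 × 4 / 36
E_6 = -1.51174 eV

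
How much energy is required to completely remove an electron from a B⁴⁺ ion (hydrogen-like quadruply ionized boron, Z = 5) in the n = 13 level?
2.01 eV

The ionization energy is the energy needed to remove the electron completely (n → ∞).

For a hydrogen-like ion with Z = 5, E_n = -13.6057 Z² / n² eV.

At n = 13: E_13 = -13.6057 × 5² / 13² = -2.01268 eV
At n = ∞: E_∞ = 0 eV

Ionization energy = E_∞ - E_13 = 0 - (-2.01268) = 2.01268 eV
Ionization energy ≈ 2.01 eV

This is also called the binding energy of the electron in state n = 13.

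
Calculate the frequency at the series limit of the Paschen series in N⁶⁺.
1.79114e+16 Hz

The series limit corresponds to the transition from n = ∞ to n = 3.
This is the highest energy (shortest wavelength) transition in the Paschen series.

E_∞ = 0 eV
E_3 = -13.6057 × 7² / 3² = -74.0754778 eV

Energy at series limit:
ΔE = E_∞ - E_3 = 0 - (-74.0754778) = 74.0754778 eV
E = 74.0754778 eV × (1.602177 × 10⁻¹⁹ J/eV) = 1.1868203e-17 J
f = E/h = 1.1868203e-17 J / (6.62607 × 10⁻³⁴ J·s) = 1.79114e+16 Hz

This energy equals the ionization energy from the n = 3 state of N⁶⁺.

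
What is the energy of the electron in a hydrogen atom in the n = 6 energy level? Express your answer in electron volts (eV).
-0.37794 eV

The energy levels of a hydrogen-like atom are given by:
E_n = -13.6057 eV / n²

For n = 6:
E_6 = -13.6057 eV / 6²
E_6 = -13.6057 eV / 36
E_6 = -0.37794 eV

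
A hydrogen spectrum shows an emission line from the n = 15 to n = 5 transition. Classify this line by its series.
Pfund series

The spectral series in hydrogen are named based on the final (lower) energy level:
- Lyman series: n_final = 1 (ultraviolet)
- Balmer series: n_final = 2 (visible/near-UV)
- Paschen series: n_final = 3 (infrared)
- Brackett series: n_final = 4 (infrared)
- Pfund series: n_final = 5 (far infrared)

Since this transition ends at n = 5, it belongs to the Pfund series.

For reference, this 15 → 5 line has photon energy
ΔE = 13.6057 eV × (1/5² - 1/15²) = 0.48375822222 eV,
corresponding to wavelength λ = hc/ΔE = 1239.84 eV·nm / 0.48375822222 eV = 2562.93318 nm in the far infrared region.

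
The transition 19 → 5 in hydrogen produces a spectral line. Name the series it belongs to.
Pfund series

The spectral series in hydrogen are named based on the final (lower) energy level:
- Lyman series: n_final = 1 (ultraviolet)
- Balmer series: n_final = 2 (visible/near-UV)
- Paschen series: n_final = 3 (infrared)
- Brackett series: n_final = 4 (infrared)
- Pfund series: n_final = 5 (far infrared)

Since this transition ends at n = 5, it belongs to the Pfund series.

For reference, this 19 → 5 line has photon energy
ΔE = 13.6057 eV × (1/5² - 1/19²) = 0.50653908033 eV,
corresponding to wavelength λ = hc/ΔE = 1239.84 eV·nm / 0.50653908033 eV = 2447.66899 nm in the far infrared region.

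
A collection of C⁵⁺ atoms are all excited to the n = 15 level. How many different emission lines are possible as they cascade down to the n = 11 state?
10

The electron can occupy levels n = 11, 12, ..., 15 during de-excitation — that is m = 15 - 11 + 1 = 5 distinct levels.

The number of distinct spectral lines equals the number of ways to choose 2 of these m levels (each pair gives one possible emission transition):

Number of lines = m(m-1)/2 = 5×4/2 = 10

These correspond to all possible transitions between the 5 levels:
15 → 14, 15 → 13, 15 → 12, 15 → 11, 14 → 13, 14 → 12, 14 → 11, 13 → 12...

Each transition produces a photon with a unique energy (and thus wavelength). This count does not depend on Z.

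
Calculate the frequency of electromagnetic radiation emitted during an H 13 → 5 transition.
1.12e+14 Hz

First, find the transition energy:
E_13 = -13.6057 / 13² = -0.0805071 eV
E_5 = -13.6057 / 5² = -0.5442280 eV
|ΔE| = |E_5 - E_13| = 0.4637209 eV

Convert to Joules: E = 0.4637209 eV × (1.602177 × 10⁻¹⁹ J/eV) = 7.4296e-20 J

Using E = hf:
f = E/h = 7.4296e-20 J / (6.62607 × 10⁻³⁴ J·s)
f = 1.12e+14 Hz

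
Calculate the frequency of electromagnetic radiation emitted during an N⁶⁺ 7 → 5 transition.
3.15825e+15 Hz

First, find the transition energy:
E_7 = -13.6057 × 7² / 7² = -13.6057000 eV
E_5 = -13.6057 × 7² / 5² = -26.6671720 eV
|ΔE| = |E_5 - E_7| = 13.0614720 eV

Convert to Joules: E = 13.0614720 eV × (1.602177 × 10⁻¹⁹ J/eV) = 2.0926790e-18 J

Using E = hf:
f = E/h = 2.0926790e-18 J / (6.62607 × 10⁻³⁴ J·s)
f = 3.15825e+15 Hz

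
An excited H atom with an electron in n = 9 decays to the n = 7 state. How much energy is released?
0.110 eV

The energy levels are E_n = -13.6057 eV / n².

Energy at n = 9: E_9 = -13.6057 / 9² = -0.167972 eV
Energy at n = 7: E_7 = -13.6057 / 7² = -0.277667 eV

For emission (electron falling to lower state), the photon energy is:
E_photon = E_9 - E_7 = |-0.167972 - (-0.277667)|
E_photon = 0.110 eV

This energy is carried away by the emitted photon.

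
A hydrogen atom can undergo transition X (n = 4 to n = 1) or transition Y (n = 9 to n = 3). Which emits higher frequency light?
4 → 1

Calculate the energy for each transition:

Transition 4 → 1:
ΔE₁ = |E_1 - E_4| = |-13.6057/1² - (-13.6057/4²)|
ΔE₁ = |-13.605700000000 - (-0.850356250000)| = 12.755343750 eV

Transition 9 → 3:
ΔE₂ = |E_3 - E_9| = |-13.6057/3² - (-13.6057/9²)|
ΔE₂ = |-1.511744444444 - (-0.167971604938)| = 1.343772840 eV

Since 12.755343750 eV > 1.343772840 eV, the transition 4 → 1 emits the more energetic photon.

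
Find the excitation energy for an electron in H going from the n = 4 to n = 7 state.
0.572689 eV

The energy levels of a hydrogen-like atom are E_n = -13.6057 eV / n².

Energy at n = 4: E_4 = -13.6057 / 4² = -0.850356250 eV
Energy at n = 7: E_7 = -13.6057 / 7² = -0.277667347 eV

The excitation energy is the difference:
ΔE = E_7 - E_4
ΔE = -0.277667347 - (-0.850356250)
ΔE = 0.572689 eV

Since this is positive, energy must be absorbed (photon absorption).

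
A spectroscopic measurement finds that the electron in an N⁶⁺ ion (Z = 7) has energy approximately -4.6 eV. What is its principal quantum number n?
n = 12

The exact energy levels follow E_n = -13.6057 Z² / n² eV with Z = 7.

The measured value (-4.6 eV) is reported to only 2 significant figures, so we must test candidate n values and see which one matches to that precision.

Candidate energies:
  n = 10:  E = -13.6057 × 7² / 10² = -6.666793 eV
  n = 11:  E = -13.6057 × 7² / 11² = -5.509746 eV
  n = 12:  E = -13.6057 × 7² / 12² = -4.629717 eV  ← matches
  n = 13:  E = -13.6057 × 7² / 13² = -3.944848 eV
  n = 14:  E = -13.6057 × 7² / 14² = -3.401425 eV

Checking against the measurement of -4.6 eV (2 sig figs), only n = 12 agrees:
E_12 = -4.629717 eV, which rounds to -4.6 eV ✓

Therefore n = 12.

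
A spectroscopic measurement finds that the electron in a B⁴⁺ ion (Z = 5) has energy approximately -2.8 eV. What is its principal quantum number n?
n = 11

The exact energy levels follow E_n = -13.6057 Z² / n² eV with Z = 5.

The measured value (-2.8 eV) is reported to only 2 significant figures, so we must test candidate n values and see which one matches to that precision.

Candidate energies:
  n = 9:  E = -13.6057 × 5² / 9² = -4.19929 eV
  n = 10:  E = -13.6057 × 5² / 10² = -3.40143 eV
  n = 11:  E = -13.6057 × 5² / 11² = -2.81110 eV  ← matches
  n = 12:  E = -13.6057 × 5² / 12² = -2.36210 eV
  n = 13:  E = -13.6057 × 5² / 13² = -2.01268 eV

Checking against the measurement of -2.8 eV (2 sig figs), only n = 11 agrees:
E_11 = -2.81110 eV, which rounds to -2.8 eV ✓

Therefore n = 11.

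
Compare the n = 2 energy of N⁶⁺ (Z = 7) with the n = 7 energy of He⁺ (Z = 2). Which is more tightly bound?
N⁶⁺ at n = 2 (E = -166.670 eV)

Using E_n = -13.6057 Z² / n² eV:

N⁶⁺ (Z = 7) at n = 2:
E = -13.6057 × 7² / 2² = -13.6057 × 49 / 4 = -166.669825 eV

He⁺ (Z = 2) at n = 7:
E = -13.6057 × 2² / 7² = -13.6057 × 4 / 49 = -1.110669 eV

Since -166.669825 eV < -1.110669 eV,
N⁶⁺ at n = 2 is more tightly bound (requires more energy to ionize).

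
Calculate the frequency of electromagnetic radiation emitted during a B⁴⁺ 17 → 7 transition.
1.3939e+15 Hz

First, find the transition energy:
E_17 = -13.6057 × 5² / 17² = -1.17696367 eV
E_7 = -13.6057 × 5² / 7² = -6.94168367 eV
|ΔE| = |E_7 - E_17| = 5.76472000 eV

Convert to Joules: E = 5.76472000 eV × (1.602177 × 10⁻¹⁹ J/eV) = 9.236102e-19 J

Using E = hf:
f = E/h = 9.236102e-19 J / (6.62607 × 10⁻³⁴ J·s)
f = 1.3939e+15 Hz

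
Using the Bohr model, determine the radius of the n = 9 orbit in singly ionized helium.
2.14317 nm (or 21.43168 Å)

The Bohr radius formula is:
r_n = n² a₀ / Z

where a₀ = 0.05291772 nm is the Bohr radius.

For He⁺ (Z = 2) at n = 9:
r_9 = 9² × 0.05291772 nm / 2
r_9 = 81 × 0.05291772 nm / 2
r_9 = 4.286335 nm / 2
r_9 = 2.14317 nm

The electron orbits at approximately 2.14317 nm from the nucleus.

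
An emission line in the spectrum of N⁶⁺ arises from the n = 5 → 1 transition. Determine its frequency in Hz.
1.54754e+17 Hz

First, find the transition energy:
E_5 = -13.6057 × 7² / 5² = -26.667172 eV
E_1 = -13.6057 × 7² / 1² = -666.679300 eV
|ΔE| = |E_1 - E_5| = 640.012128 eV

Convert to Joules: E = 640.012128 eV × (1.602177 × 10⁻¹⁹ J/eV) = 1.0254127e-16 J

Using E = hf:
f = E/h = 1.0254127e-16 J / (6.62607 × 10⁻³⁴ J·s)
f = 1.54754e+17 Hz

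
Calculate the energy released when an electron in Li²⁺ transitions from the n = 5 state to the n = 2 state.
25.715 eV

The energy levels are E_n = -13.6057 Z² eV / n².

Energy at n = 5: E_5 = -13.6057 × 3² / 5² = -4.898052 eV
Energy at n = 2: E_2 = -13.6057 × 3² / 2² = -30.612825 eV

For emission (electron falling to lower state), the photon energy is:
E_photon = E_5 - E_2 = |-4.898052 - (-30.612825)|
E_photon = 25.715 eV

This energy is carried away by the emitted photon.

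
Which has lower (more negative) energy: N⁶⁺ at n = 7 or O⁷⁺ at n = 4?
O⁷⁺ at n = 4 (E = -54.422800 eV)

Using E_n = -13.6057 Z² / n² eV:

N⁶⁺ (Z = 7) at n = 7:
E = -13.6057 × 7² / 7² = -13.6057 × 49 / 49 = -13.605700000 eV

O⁷⁺ (Z = 8) at n = 4:
E = -13.6057 × 8² / 4² = -13.6057 × 64 / 16 = -54.422800000 eV

Since -54.422800000 eV < -13.605700000 eV,
O⁷⁺ at n = 4 is more tightly bound (requires more energy to ionize).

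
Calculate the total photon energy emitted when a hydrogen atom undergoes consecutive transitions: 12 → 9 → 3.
1.42 eV

The energy levels of hydrogen are E_n = -13.6057 / n² eV.

First transition (12 → 9):
ΔE₁ = |E_9 - E_12|
ΔE₁ = |-0.16797160 - (-0.09448403)| = 0.07349 eV

Second transition (9 → 3):
ΔE₂ = |E_3 - E_9|
ΔE₂ = |-1.51174444 - (-0.16797160)| = 1.34377 eV

Total energy released:
E_total = ΔE₁ + ΔE₂ = 0.07349 + 1.34377 = 1.42 eV

Note: This equals the direct transition 12 → 3: 1.42 eV ✓
Energy is conserved regardless of the path taken.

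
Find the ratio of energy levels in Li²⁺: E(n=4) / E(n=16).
16.000000

Using E_n = -13.6057 Z² / n² eV with Z = 3:

E_4 = -13.6057 × 3² / 4² = -122.4513 / 16 = -7.653206250000 eV
E_16 = -13.6057 × 3² / 16² = -122.4513 / 256 = -0.478325390625 eV

The ratio is:
E_4/E_16 = (-7.653206250000) / (-0.478325390625)
E_4/E_16 = (-122.4513/16) / (-122.4513/256)
E_4/E_16 = 256/16
E_4/E_16 = 16.000000
(Note: the Z² factors cancel in the ratio.)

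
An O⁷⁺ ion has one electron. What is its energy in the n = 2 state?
-217.691 eV

For hydrogen-like ions, the energy levels scale with Z²:
E_n = -13.6057 Z² / n² eV

For O⁷⁺ (Z = 8) at n = 2:
E_2 = -13.6057 × 8² / 2²
E_2 = -13.6057 × 64 / 4
E_2 = -870.7648 / 4
E_2 = -217.691 eV

The energy is 64 times more negative than hydrogen at the same n due to the stronger nuclear charge.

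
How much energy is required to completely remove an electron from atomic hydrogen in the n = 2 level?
3.4014 eV

The ionization energy is the energy needed to remove the electron completely (n → ∞).

For hydrogen, E_n = -13.6057 eV / n².

At n = 2: E_2 = -13.6057 / 2² = -3.4014250 eV
At n = ∞: E_∞ = 0 eV

Ionization energy = E_∞ - E_2 = 0 - (-3.4014250) = 3.4014250 eV
Ionization energy ≈ 3.4014 eV

This is also called the binding energy of the electron in state n = 2.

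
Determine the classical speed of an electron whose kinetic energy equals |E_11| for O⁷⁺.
1.59e+06 m/s (or 0.53072% of c)

The binding energy at n = 11 for O⁷⁺ is:
E_11 = -13.6057 × 8²/11² = -7.1964033 eV
|E_11| = 7.1964033 eV

Convert to Joules:
KE = 7.1964033 eV × (1.602177 × 10⁻¹⁹ J/eV) = 1.1530e-18 J

Using KE = ½mv²:
v = √(2·KE/m_e)
v = √(2 × 1.1530e-18 J / 9.10938 × 10⁻³¹ kg)
v = 1.59e+06 m/s

This is approximately 0.53072% the speed of light.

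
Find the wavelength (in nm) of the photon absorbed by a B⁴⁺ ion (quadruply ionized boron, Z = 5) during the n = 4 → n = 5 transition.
162.002690 nm

First, find the transition energy using E_n = -13.6057 Z² / n² eV:
E_4 = -13.6057 × 5² / 4² = -21.2589062500 eV
E_5 = -13.6057 × 5² / 5² = -13.6057000000 eV

Photon energy: |ΔE| = |E_5 - E_4| = 7.6532062500 eV

Convert to wavelength using E = hc/λ with hc = 1239.84 eV·nm:
λ = hc/E = 1239.84 eV·nm / 7.6532062500 eV
λ = 162.002690 nm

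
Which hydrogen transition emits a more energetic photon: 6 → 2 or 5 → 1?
5 → 1

Calculate the energy for each transition:

Transition 6 → 2:
ΔE₁ = |E_2 - E_6| = |-13.6057/2² - (-13.6057/6²)|
ΔE₁ = |-3.4014250000 - (-0.3779361111)| = 3.0234889 eV

Transition 5 → 1:
ΔE₂ = |E_1 - E_5| = |-13.6057/1² - (-13.6057/5²)|
ΔE₂ = |-13.6057000000 - (-0.5442280000)| = 13.0614720 eV

Since 13.0614720 eV > 3.0234889 eV, the transition 5 → 1 emits the more energetic photon.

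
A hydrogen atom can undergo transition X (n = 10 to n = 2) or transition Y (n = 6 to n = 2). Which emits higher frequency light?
10 → 2

Calculate the energy for each transition:

Transition 10 → 2:
ΔE₁ = |E_2 - E_10| = |-13.6057/2² - (-13.6057/10²)|
ΔE₁ = |-3.40142500000 - (-0.13605700000)| = 3.26536800 eV

Transition 6 → 2:
ΔE₂ = |E_2 - E_6| = |-13.6057/2² - (-13.6057/6²)|
ΔE₂ = |-3.40142500000 - (-0.37793611111)| = 3.02348889 eV

Since 3.26536800 eV > 3.02348889 eV, the transition 10 → 2 emits the more energetic photon.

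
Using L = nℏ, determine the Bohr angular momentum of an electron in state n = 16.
1.6873e-33 J·s (or 16ℏ)

In the Bohr model, angular momentum is quantized:
L = nℏ

where ℏ = h/(2π) = 1.054572e-34 J·s

For n = 16:
L = 16 × 1.054572e-34 J·s
L = 1.6873e-33 J·s

This can also be written as L = 16ℏ.
The angular momentum is an integer multiple of the reduced Planck constant.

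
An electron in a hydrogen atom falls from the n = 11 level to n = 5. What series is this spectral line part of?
Pfund series

The spectral series in hydrogen are named based on the final (lower) energy level:
- Lyman series: n_final = 1 (ultraviolet)
- Balmer series: n_final = 2 (visible/near-UV)
- Paschen series: n_final = 3 (infrared)
- Brackett series: n_final = 4 (infrared)
- Pfund series: n_final = 5 (far infrared)

Since this transition ends at n = 5, it belongs to the Pfund series.

For reference, this 11 → 5 line has photon energy
ΔE = 13.6057 eV × (1/5² - 1/11²) = 0.43178419835 eV,
corresponding to wavelength λ = hc/ΔE = 1239.84 eV·nm / 0.43178419835 eV = 2871.43440 nm in the far infrared region.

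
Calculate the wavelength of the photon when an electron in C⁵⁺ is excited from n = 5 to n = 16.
70.13103 nm

First, find the transition energy using E_n = -13.6057 Z² / n² eV:
E_5 = -13.6057 × 6² / 5² = -19.5922080 eV
E_16 = -13.6057 × 6² / 16² = -1.9133016 eV

Photon energy: |ΔE| = |E_16 - E_5| = 17.6789064 eV

Convert to wavelength using E = hc/λ with hc = 1239.84 eV·nm:
λ = hc/E = 1239.84 eV·nm / 17.6789064 eV
λ = 70.13103 nm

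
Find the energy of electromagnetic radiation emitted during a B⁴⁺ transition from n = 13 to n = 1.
338.129822 eV

The energy levels are E_n = -13.6057 Z² eV / n².

Energy at n = 13: E_13 = -13.6057 × 5² / 13² = -2.012677515 eV
Energy at n = 1: E_1 = -13.6057 × 5² / 1² = -340.142500000 eV

For emission (electron falling to lower state), the photon energy is:
E_photon = E_13 - E_1 = |-2.012677515 - (-340.142500000)|
E_photon = 338.129822 eV

This energy is carried away by the emitted photon.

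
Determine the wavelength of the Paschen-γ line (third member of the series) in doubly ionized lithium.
121.502 nm

The lines of a series are numbered from the longest wavelength (smallest ΔE) outward; the third line is the transition from n = n_f + 3 to n_f.
The Paschen series has all transitions ending at n_f = 3.

For Li²⁺ (Z = 3), the third line (γ-line) is the jump from n = 6 to n = 3:
E_6 = -13.6057 × 3² / 6² = -3.401425 eV
E_3 = -13.6057 × 3² / 3² = -13.605700 eV
ΔE = E_6 - E_3 = 10.204275 eV

λ = hc/E = 1239.84 eV·nm / 10.204275 eV
λ = 121.502 nm

This is the γ-line of the Paschen series in Li²⁺.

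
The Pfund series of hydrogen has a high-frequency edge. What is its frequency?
1.3159e+14 Hz

The series limit corresponds to the transition from n = ∞ to n = 5.
This is the highest energy (shortest wavelength) transition in the Pfund series.

E_∞ = 0 eV
E_5 = -13.6057 / 5² = -0.54422800 eV

Energy at series limit:
ΔE = E_∞ - E_5 = 0 - (-0.54422800) = 0.54422800 eV
E = 0.54422800 eV × (1.602177 × 10⁻¹⁹ J/eV) = 8.719496e-20 J
f = E/h = 8.719496e-20 J / (6.62607 × 10⁻³⁴ J·s) = 1.3159e+14 Hz

This energy equals the ionization energy from the n = 5 state of hydrogen.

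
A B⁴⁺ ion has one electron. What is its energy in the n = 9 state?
-4.199290 eV

For hydrogen-like ions, the energy levels scale with Z²:
E_n = -13.6057 Z² / n² eV

For B⁴⁺ (Z = 5) at n = 9:
E_9 = -13.6057 × 5² / 9²
E_9 = -13.6057 × 25 / 81
E_9 = -340.1425 / 81
E_9 = -4.199290 eV

The energy is 25 times more negative than hydrogen at the same n due to the stronger nuclear charge.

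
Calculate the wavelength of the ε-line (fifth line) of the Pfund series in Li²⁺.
337.50560 nm

The lines of a series are numbered from the longest wavelength (smallest ΔE) outward; the fifth line is the transition from n = n_f + 5 to n_f.
The Pfund series has all transitions ending at n_f = 5.

For Li²⁺ (Z = 3), the fifth line (ε-line) is the jump from n = 10 to n = 5:
E_10 = -13.6057 × 3² / 10² = -1.224513000 eV
E_5 = -13.6057 × 3² / 5² = -4.898052000 eV
ΔE = E_10 - E_5 = 3.673539000 eV

λ = hc/E = 1239.84 eV·nm / 3.673539000 eV
λ = 337.50560 nm

This is the ε-line of the Pfund series in Li²⁺.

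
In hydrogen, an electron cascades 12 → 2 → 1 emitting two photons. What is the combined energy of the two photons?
13.5112 eV

The energy levels of hydrogen are E_n = -13.6057 / n² eV.

First transition (12 → 2):
ΔE₁ = |E_2 - E_12|
ΔE₁ = |-3.4014250000 - (-0.0944840278)| = 3.3069410 eV

Second transition (2 → 1):
ΔE₂ = |E_1 - E_2|
ΔE₂ = |-13.6057000000 - (-3.4014250000)| = 10.2042750 eV

Total energy released:
E_total = ΔE₁ + ΔE₂ = 3.3069410 + 10.2042750 = 13.5112 eV

Note: This equals the direct transition 12 → 1: 13.5112 eV ✓
Energy is conserved regardless of the path taken.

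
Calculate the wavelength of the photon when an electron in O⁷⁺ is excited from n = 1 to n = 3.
1.601833 nm

First, find the transition energy using E_n = -13.6057 Z² / n² eV:
E_1 = -13.6057 × 8² / 1² = -870.76480000 eV
E_3 = -13.6057 × 8² / 3² = -96.75164444 eV

Photon energy: |ΔE| = |E_3 - E_1| = 774.01315556 eV

Convert to wavelength using E = hc/λ with hc = 1239.84 eV·nm:
λ = hc/E = 1239.84 eV·nm / 774.01315556 eV
λ = 1.601833 nm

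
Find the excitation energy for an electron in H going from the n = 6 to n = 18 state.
0.335943 eV

The energy levels of a hydrogen-like atom are E_n = -13.6057 eV / n².

Energy at n = 6: E_6 = -13.6057 / 6² = -0.377936111 eV
Energy at n = 18: E_18 = -13.6057 / 18² = -0.041992901 eV

The excitation energy is the difference:
ΔE = E_18 - E_6
ΔE = -0.041992901 - (-0.377936111)
ΔE = 0.335943 eV

Since this is positive, energy must be absorbed (photon absorption).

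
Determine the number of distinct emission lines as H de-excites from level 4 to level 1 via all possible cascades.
6

The electron can occupy levels n = 1, 2, ..., 4 during de-excitation — that is m = 4 - 1 + 1 = 4 distinct levels.

The number of distinct spectral lines equals the number of ways to choose 2 of these m levels (each pair gives one possible emission transition):

Number of lines = m(m-1)/2 = 4×3/2 = 6

These correspond to all possible transitions between the 4 levels:
4 → 3, 4 → 2, 4 → 1, 3 → 2, 3 → 1, 2 → 1

Each transition produces a photon with a unique energy (and thus wavelength). This count does not depend on Z.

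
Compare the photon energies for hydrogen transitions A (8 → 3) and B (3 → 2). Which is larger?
3 → 2

Calculate the energy for each transition:

Transition 8 → 3:
ΔE₁ = |E_3 - E_8| = |-13.6057/3² - (-13.6057/8²)|
ΔE₁ = |-1.5117444444 - (-0.2125890625)| = 1.2991554 eV

Transition 3 → 2:
ΔE₂ = |E_2 - E_3| = |-13.6057/2² - (-13.6057/3²)|
ΔE₂ = |-3.4014250000 - (-1.5117444444)| = 1.8896806 eV

Since 1.8896806 eV > 1.2991554 eV, the transition 3 → 2 emits the more energetic photon.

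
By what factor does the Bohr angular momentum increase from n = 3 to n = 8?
2.66667

In the Bohr model, L_n = nℏ, so the ratio is purely the ratio of quantum numbers:

L_8/L_3 = 8ℏ / 3ℏ = 8/3 = 2.66667

The angular momentum scales linearly with n.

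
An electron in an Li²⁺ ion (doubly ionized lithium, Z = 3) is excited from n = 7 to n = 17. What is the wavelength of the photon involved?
597.42711 nm

First, find the transition energy using E_n = -13.6057 Z² / n² eV:
E_7 = -13.6057 × 3² / 7² = -2.499006122 eV
E_17 = -13.6057 × 3² / 17² = -0.423706920 eV

Photon energy: |ΔE| = |E_17 - E_7| = 2.075299202 eV

Convert to wavelength using E = hc/λ with hc = 1239.84 eV·nm:
λ = hc/E = 1239.84 eV·nm / 2.075299202 eV
λ = 597.42711 nm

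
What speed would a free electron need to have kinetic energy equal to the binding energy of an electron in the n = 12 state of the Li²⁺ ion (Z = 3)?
5.469e+05 m/s (or 0.182434% of c)

The binding energy at n = 12 for Li²⁺ is:
E_12 = -13.6057 × 3²/12² = -0.85035625 eV
|E_12| = 0.85035625 eV

Convert to Joules:
KE = 0.85035625 eV × (1.602177 × 10⁻¹⁹ J/eV) = 1.36242e-19 J

Using KE = ½mv²:
v = √(2·KE/m_e)
v = √(2 × 1.36242e-19 J / 9.10938 × 10⁻³¹ kg)
v = 5.469e+05 m/s

This is approximately 0.182434% the speed of light.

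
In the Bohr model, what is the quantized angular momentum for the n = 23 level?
2.42552e-33 J·s (or 23ℏ)

In the Bohr model, angular momentum is quantized:
L = nℏ

where ℏ = h/(2π) = 1.0545718e-34 J·s

For n = 23:
L = 23 × 1.0545718e-34 J·s
L = 2.42552e-33 J·s

This can also be written as L = 23ℏ.
The angular momentum is an integer multiple of the reduced Planck constant.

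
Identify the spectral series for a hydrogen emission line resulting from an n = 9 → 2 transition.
Balmer series

The spectral series in hydrogen are named based on the final (lower) energy level:
- Lyman series: n_final = 1 (ultraviolet)
- Balmer series: n_final = 2 (visible/near-UV)
- Paschen series: n_final = 3 (infrared)
- Brackett series: n_final = 4 (infrared)
- Pfund series: n_final = 5 (far infrared)

Since this transition ends at n = 2, it belongs to the Balmer series.

For reference, this 9 → 2 line has photon energy
ΔE = 13.6057 eV × (1/2² - 1/9²) = 3.233453395 eV,
corresponding to wavelength λ = hc/ΔE = 1239.84 eV·nm / 3.233453395 eV = 383.44143 nm in the visible/near-UV region.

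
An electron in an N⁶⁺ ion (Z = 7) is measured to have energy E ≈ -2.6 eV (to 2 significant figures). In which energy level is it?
n = 16

The exact energy levels follow E_n = -13.6057 Z² / n² eV with Z = 7.

The measured value (-2.6 eV) is reported to only 2 significant figures, so we must test candidate n values and see which one matches to that precision.

Candidate energies:
  n = 14:  E = -13.6057 × 7² / 14² = -3.40143 eV
  n = 15:  E = -13.6057 × 7² / 15² = -2.96302 eV
  n = 16:  E = -13.6057 × 7² / 16² = -2.60422 eV  ← matches
  n = 17:  E = -13.6057 × 7² / 17² = -2.30685 eV
  n = 18:  E = -13.6057 × 7² / 18² = -2.05765 eV

Checking against the measurement of -2.6 eV (2 sig figs), only n = 16 agrees:
E_16 = -2.60422 eV, which rounds to -2.6 eV ✓

Therefore n = 16.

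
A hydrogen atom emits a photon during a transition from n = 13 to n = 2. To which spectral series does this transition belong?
Balmer series

The spectral series in hydrogen are named based on the final (lower) energy level:
- Lyman series: n_final = 1 (ultraviolet)
- Balmer series: n_final = 2 (visible/near-UV)
- Paschen series: n_final = 3 (infrared)
- Brackett series: n_final = 4 (infrared)
- Pfund series: n_final = 5 (far infrared)

Since this transition ends at n = 2, it belongs to the Balmer series.

For reference, this 13 → 2 line has photon energy
ΔE = 13.6057 eV × (1/2² - 1/13²) = 3.3209178994 eV,
corresponding to wavelength λ = hc/ΔE = 1239.84 eV·nm / 3.3209178994 eV = 373.342563 nm in the visible/near-UV region.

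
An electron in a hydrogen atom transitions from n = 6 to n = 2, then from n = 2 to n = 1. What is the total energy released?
13.227764 eV

The energy levels of hydrogen are E_n = -13.6057 / n² eV.

First transition (6 → 2):
ΔE₁ = |E_2 - E_6|
ΔE₁ = |-3.401425000000 - (-0.377936111111)| = 3.023488889 eV

Second transition (2 → 1):
ΔE₂ = |E_1 - E_2|
ΔE₂ = |-13.605700000000 - (-3.401425000000)| = 10.204275000 eV

Total energy released:
E_total = ΔE₁ + ΔE₂ = 3.023488889 + 10.204275000 = 13.227764 eV

Note: This equals the direct transition 6 → 1: 13.227764 eV ✓
Energy is conserved regardless of the path taken.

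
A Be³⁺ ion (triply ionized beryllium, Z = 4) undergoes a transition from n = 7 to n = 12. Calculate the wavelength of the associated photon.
423.019 nm

First, find the transition energy using E_n = -13.6057 Z² / n² eV:
E_7 = -13.6057 × 4² / 7² = -4.4426776 eV
E_12 = -13.6057 × 4² / 12² = -1.5117444 eV

Photon energy: |ΔE| = |E_12 - E_7| = 2.9309332 eV

Convert to wavelength using E = hc/λ with hc = 1239.84 eV·nm:
λ = hc/E = 1239.84 eV·nm / 2.9309332 eV
λ = 423.019 nm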